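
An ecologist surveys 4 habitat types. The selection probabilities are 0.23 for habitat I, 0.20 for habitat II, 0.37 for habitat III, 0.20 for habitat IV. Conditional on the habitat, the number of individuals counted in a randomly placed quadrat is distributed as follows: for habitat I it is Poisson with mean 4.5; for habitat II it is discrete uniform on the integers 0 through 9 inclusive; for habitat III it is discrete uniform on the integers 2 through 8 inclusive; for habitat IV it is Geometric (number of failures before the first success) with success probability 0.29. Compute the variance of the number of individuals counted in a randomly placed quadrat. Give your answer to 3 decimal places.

Per component, I: μ=4.5, E[X²]=24.75; II: μ=4.5, E[X²]=28.5; III: μ=5, E[X²]=29; IV: μ=2.44828, E[X²]=14.4364.
E[X] = 0.23·4.5 + 0.2·4.5 + 0.37·5 + 0.2·2.44828 = 4.27466.
E[X²] = 0.23·24.75 + 0.2·28.5 + 0.37·29 + 0.2·14.4364 = 25.0098.
Var(X) = E[X²] − (E[X])² = 25.0098 − 18.2727 = 6.7371.

6.737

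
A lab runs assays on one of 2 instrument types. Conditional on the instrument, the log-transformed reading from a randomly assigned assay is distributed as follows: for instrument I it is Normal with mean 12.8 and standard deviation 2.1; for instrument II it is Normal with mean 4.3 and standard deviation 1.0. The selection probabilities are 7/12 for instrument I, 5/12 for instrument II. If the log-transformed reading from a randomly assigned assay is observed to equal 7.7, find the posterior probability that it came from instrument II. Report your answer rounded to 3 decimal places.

Likelihoods f(7.7 | ·): I: 0.00995326; II: 0.00123222.
Posterior ∝ prior × likelihood. Numerator for II: 0.416667·0.00123222 = 0.000513425.
Normalizing constant: 0.583333·0.00995326 + 0.416667·0.00123222 = 0.00631949.
P(II | observation) = 0.000513425 / 0.00631949 = 0.0812446.

0.081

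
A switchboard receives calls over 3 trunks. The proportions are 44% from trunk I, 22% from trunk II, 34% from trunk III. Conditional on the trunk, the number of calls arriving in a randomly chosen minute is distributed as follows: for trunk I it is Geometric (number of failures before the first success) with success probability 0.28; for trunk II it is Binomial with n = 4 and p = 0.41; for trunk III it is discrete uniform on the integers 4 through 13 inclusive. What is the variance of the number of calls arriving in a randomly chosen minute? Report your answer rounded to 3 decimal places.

Per component, I: μ=2.57143, E[X²]=15.7959; II: μ=1.64, E[X²]=3.6572; III: μ=8.5, E[X²]=80.5.
E[X] = 0.44·2.57143 + 0.22·1.64 + 0.34·8.5 = 4.38223.
E[X²] = 0.44·15.7959 + 0.22·3.6572 + 0.34·80.5 = 35.1248.
Var(X) = E[X²] − (E[X])² = 35.1248 − 19.2039 = 15.9209.

15.921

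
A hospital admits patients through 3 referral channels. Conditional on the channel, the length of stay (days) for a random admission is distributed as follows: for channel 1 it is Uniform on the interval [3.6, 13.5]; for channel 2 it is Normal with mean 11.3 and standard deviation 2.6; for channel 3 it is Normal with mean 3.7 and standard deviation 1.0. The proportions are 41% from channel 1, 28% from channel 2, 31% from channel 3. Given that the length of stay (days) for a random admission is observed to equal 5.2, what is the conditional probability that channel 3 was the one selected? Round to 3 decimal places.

0.476

Likelihoods f(5.2 | ·): 1: 0.10101; 2: 0.00978731; 3: 0.129518.
Posterior ∝ prior × likelihood. Numerator for 3: 0.31·0.129518 = 0.0401505.
Normalizing constant: 0.41·0.10101 + 0.28·0.00978731 + 0.31·0.129518 = 0.084305.
P(3 | observation) = 0.0401505 / 0.084305 = 0.476252.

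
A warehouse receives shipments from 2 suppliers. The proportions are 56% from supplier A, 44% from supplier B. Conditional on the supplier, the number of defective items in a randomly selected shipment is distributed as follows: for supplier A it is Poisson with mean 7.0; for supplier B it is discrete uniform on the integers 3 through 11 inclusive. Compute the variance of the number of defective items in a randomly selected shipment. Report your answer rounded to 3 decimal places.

Per component, A: μ=7, E[X²]=56; B: μ=7, E[X²]=55.6667.
E[X] = 0.56·7 + 0.44·7 = 7.
E[X²] = 0.56·56 + 0.44·55.6667 = 55.8533.
Var(X) = E[X²] − (E[X])² = 55.8533 − 49 = 6.85333.

6.853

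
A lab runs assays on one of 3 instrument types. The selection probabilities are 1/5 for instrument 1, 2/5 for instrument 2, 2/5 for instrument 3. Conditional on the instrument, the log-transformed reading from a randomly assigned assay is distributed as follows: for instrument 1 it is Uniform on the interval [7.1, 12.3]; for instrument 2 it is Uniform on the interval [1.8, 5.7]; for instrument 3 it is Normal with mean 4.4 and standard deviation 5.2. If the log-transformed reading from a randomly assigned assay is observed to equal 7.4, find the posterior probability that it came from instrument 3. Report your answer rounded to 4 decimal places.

Likelihoods f(7.4 | ·): 1: 0.192308; 2: 0; 3: 0.0649578.
Posterior ∝ prior × likelihood. Numerator for 3: 0.4·0.0649578 = 0.0259831.
Normalizing constant: 0.2·0.192308 + 0.4·0 + 0.4·0.0649578 = 0.0644447.
P(3 | observation) = 0.0259831 / 0.0644447 = 0.403185.

0.4032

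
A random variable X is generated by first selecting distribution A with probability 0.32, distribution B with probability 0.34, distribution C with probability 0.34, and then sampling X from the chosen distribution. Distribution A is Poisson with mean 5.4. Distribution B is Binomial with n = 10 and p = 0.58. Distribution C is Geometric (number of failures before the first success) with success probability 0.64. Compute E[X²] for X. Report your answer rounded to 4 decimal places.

23.7314

For each component E[X²] = Var + (mean)², giving A: 34.56; B: 36.076; C: 1.19531.
Overall E[X²] = 0.32·34.56 + 0.34·36.076 + 0.34·1.19531 = 23.7314.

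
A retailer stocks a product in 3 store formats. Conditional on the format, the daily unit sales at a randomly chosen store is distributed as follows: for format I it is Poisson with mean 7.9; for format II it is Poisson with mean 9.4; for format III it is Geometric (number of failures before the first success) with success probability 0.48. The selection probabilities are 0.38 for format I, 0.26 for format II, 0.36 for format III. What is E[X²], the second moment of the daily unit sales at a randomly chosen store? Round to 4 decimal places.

For each component E[X²] = Var + (mean)², giving I: 70.31; II: 97.76; III: 3.43056.
Overall E[X²] = 0.38·70.31 + 0.26·97.76 + 0.36·3.43056 = 53.3704.

53.3704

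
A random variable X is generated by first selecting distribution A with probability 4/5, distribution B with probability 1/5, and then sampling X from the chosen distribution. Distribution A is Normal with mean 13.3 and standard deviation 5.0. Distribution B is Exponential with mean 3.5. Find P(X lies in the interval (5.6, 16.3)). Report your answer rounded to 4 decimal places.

0.5697

Conditional on each component, P(5.6 < X < 16.3): A: 0.663967; B: 0.192403.
By total probability, P(5.6 < X < 16.3) = 0.8·0.663967 + 0.2·0.192403 = 0.569654.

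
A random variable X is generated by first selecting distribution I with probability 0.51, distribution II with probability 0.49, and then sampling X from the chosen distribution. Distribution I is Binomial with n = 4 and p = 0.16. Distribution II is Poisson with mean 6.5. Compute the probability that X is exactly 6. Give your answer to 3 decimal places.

Conditional on each component, P(X = 6): I: 0; II: 0.157483.
By total probability, P(X = 6) = 0.51·0 + 0.49·0.157483 = 0.0771666.

0.077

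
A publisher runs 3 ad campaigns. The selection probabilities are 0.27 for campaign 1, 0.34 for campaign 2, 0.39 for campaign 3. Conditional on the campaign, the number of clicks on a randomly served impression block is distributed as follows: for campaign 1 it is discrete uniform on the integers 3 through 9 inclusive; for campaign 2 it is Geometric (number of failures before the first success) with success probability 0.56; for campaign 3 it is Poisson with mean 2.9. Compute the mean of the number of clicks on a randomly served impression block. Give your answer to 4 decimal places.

Component means — 1: 6; 2: 0.785714; 3: 2.9.
E[X] = 0.27·6 + 0.34·0.785714 + 0.39·2.9 = 3.01814.

3.0181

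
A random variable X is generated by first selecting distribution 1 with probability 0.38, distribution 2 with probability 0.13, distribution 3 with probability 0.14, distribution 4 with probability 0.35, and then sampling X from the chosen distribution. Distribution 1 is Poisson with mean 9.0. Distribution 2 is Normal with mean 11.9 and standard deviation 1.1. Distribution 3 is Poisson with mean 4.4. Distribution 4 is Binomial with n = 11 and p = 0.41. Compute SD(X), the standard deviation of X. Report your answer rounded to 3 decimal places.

Per component, 1: μ=9, E[X²]=90; 2: μ=11.9, E[X²]=142.82; 3: μ=4.4, E[X²]=23.76; 4: μ=4.51, E[X²]=23.001.
E[X] = 0.38·9 + 0.13·11.9 + 0.14·4.4 + 0.35·4.51 = 7.1615.
E[X²] = 0.38·90 + 0.13·142.82 + 0.14·23.76 + 0.35·23.001 = 64.1434.
Var(X) = E[X²] − (E[X])² = 64.1434 − 51.2871 = 12.8563.
SD(X) = √12.8563 = 3.58556.

3.586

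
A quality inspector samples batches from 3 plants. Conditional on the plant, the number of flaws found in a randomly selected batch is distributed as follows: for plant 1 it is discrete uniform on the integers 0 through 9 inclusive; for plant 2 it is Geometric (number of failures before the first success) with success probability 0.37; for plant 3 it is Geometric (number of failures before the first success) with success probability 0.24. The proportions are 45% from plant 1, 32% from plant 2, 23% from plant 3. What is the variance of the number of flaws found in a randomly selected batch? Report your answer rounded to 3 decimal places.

Per component, 1: μ=4.5, E[X²]=28.5; 2: μ=1.7027, E[X²]=7.5011; 3: μ=3.16667, E[X²]=23.2222.
E[X] = 0.45·4.5 + 0.32·1.7027 + 0.23·3.16667 = 3.2982.
E[X²] = 0.45·28.5 + 0.32·7.5011 + 0.23·23.2222 = 20.5665.
Var(X) = E[X²] − (E[X])² = 20.5665 − 10.8781 = 9.68835.

9.688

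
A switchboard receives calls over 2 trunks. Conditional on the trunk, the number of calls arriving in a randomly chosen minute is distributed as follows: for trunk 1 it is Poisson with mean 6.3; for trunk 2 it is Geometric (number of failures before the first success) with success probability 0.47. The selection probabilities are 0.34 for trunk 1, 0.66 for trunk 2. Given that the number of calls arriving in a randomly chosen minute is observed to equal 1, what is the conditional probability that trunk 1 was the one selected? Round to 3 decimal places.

Likelihoods P(X=1 | ·): 1: 0.0115687; 2: 0.2491.
Posterior ∝ prior × likelihood. Numerator for 1: 0.34·0.0115687 = 0.00393336.
Normalizing constant: 0.34·0.0115687 + 0.66·0.2491 = 0.168339.
P(1 | observation) = 0.00393336 / 0.168339 = 0.0233657.

0.023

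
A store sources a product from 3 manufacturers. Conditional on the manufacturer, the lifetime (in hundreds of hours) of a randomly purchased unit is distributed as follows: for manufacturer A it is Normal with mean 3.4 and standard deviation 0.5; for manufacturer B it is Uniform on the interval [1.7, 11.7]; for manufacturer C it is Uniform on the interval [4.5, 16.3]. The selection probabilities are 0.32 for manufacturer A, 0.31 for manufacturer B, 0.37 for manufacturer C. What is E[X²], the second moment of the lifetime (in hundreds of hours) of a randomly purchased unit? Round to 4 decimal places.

64.5909

For each component E[X²] = Var + (mean)², giving A: 11.81; B: 53.2233; C: 119.763.
Overall E[X²] = 0.32·11.81 + 0.31·53.2233 + 0.37·119.763 = 64.5909.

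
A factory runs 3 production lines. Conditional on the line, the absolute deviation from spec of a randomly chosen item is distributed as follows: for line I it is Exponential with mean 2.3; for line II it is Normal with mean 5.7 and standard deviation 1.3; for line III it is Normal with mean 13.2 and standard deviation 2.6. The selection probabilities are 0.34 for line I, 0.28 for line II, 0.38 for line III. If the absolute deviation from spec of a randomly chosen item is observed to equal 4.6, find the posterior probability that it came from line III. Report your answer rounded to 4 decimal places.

Likelihoods f(4.6 | ·): I: 0.0588414; II: 0.214533; III: 0.000645901.
Posterior ∝ prior × likelihood. Numerator for III: 0.38·0.000645901 = 0.000245442.
Normalizing constant: 0.34·0.0588414 + 0.28·0.214533 + 0.38·0.000645901 = 0.0803208.
P(III | observation) = 0.000245442 / 0.0803208 = 0.00305578.

0.0031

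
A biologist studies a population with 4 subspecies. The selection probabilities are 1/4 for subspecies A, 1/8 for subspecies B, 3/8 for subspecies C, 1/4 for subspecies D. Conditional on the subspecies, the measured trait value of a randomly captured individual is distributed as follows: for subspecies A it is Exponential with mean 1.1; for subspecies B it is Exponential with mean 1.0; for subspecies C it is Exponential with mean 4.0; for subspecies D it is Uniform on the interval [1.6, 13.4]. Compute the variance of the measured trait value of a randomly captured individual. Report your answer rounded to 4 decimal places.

Per component, A: μ=1.1, E[X²]=2.42; B: μ=1, E[X²]=2; C: μ=4, E[X²]=32; D: μ=7.5, E[X²]=67.8533.
E[X] = 0.25·1.1 + 0.125·1 + 0.375·4 + 0.25·7.5 = 3.775.
E[X²] = 0.25·2.42 + 0.125·2 + 0.375·32 + 0.25·67.8533 = 29.8183.
Var(X) = E[X²] − (E[X])² = 29.8183 − 14.2506 = 15.5677.

15.5677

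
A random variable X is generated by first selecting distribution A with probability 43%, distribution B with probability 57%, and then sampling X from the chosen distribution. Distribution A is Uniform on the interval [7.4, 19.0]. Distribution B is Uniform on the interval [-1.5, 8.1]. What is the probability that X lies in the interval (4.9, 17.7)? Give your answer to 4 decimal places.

Conditional on each component, P(4.9 < X < 17.7): A: 0.887931; B: 0.333333.
By total probability, P(4.9 < X < 17.7) = 0.43·0.887931 + 0.57·0.333333 = 0.57181.

0.5718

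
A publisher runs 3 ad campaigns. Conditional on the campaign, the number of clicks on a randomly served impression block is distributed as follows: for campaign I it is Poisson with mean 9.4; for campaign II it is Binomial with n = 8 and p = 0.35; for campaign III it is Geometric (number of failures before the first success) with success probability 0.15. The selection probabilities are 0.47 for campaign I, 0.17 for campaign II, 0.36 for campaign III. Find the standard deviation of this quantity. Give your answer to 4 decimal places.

Per component, I: μ=9.4, E[X²]=97.76; II: μ=2.8, E[X²]=9.66; III: μ=5.66667, E[X²]=69.8889.
E[X] = 0.47·9.4 + 0.17·2.8 + 0.36·5.66667 = 6.934.
E[X²] = 0.47·97.76 + 0.17·9.66 + 0.36·69.8889 = 72.7494.
Var(X) = E[X²] − (E[X])² = 72.7494 − 48.0804 = 24.669.
SD(X) = √24.669 = 4.96679.

4.9668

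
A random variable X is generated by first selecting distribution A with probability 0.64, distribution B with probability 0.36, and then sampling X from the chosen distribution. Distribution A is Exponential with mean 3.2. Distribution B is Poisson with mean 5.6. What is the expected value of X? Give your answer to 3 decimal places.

4.064

Component means — A: 3.2; B: 5.6.
E[X] = 0.64·3.2 + 0.36·5.6 = 4.064.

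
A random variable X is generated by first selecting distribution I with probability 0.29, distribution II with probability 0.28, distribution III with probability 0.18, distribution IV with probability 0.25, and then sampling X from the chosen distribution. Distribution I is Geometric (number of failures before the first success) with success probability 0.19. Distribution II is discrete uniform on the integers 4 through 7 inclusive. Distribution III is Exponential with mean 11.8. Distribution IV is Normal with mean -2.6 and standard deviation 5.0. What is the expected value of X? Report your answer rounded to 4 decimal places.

4.2503

Component means — I: 4.26316; II: 5.5; III: 11.8; IV: -2.6.
E[X] = 0.29·4.26316 + 0.28·5.5 + 0.18·11.8 + 0.25·-2.6 = 4.25032.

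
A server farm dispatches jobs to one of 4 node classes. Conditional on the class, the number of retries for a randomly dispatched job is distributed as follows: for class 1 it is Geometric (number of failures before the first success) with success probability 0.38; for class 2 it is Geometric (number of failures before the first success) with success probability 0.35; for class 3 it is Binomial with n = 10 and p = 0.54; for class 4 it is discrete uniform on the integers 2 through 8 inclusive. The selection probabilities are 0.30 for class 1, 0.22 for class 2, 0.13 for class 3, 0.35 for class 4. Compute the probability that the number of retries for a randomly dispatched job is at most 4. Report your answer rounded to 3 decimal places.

Conditional on each class, P(X ≤ 4): 1: 0.908387; 2: 0.883971; 3: 0.283238; 4: 0.428571.
By total probability, P(X ≤ 4) = 0.3·0.908387 + 0.22·0.883971 + 0.13·0.283238 + 0.35·0.428571 = 0.653811.

0.654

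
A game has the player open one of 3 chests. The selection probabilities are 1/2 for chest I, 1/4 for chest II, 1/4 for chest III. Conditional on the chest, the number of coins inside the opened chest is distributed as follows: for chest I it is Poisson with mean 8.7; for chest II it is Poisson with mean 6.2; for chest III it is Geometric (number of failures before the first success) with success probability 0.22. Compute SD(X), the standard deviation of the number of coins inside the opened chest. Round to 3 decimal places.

3.804

Per component, I: μ=8.7, E[X²]=84.39; II: μ=6.2, E[X²]=44.64; III: μ=3.54545, E[X²]=28.686.
E[X] = 0.5·8.7 + 0.25·6.2 + 0.25·3.54545 = 6.78636.
E[X²] = 0.5·84.39 + 0.25·44.64 + 0.25·28.686 = 60.5265.
Var(X) = E[X²] − (E[X])² = 60.5265 − 46.0547 = 14.4718.
SD(X) = √14.4718 = 3.80418.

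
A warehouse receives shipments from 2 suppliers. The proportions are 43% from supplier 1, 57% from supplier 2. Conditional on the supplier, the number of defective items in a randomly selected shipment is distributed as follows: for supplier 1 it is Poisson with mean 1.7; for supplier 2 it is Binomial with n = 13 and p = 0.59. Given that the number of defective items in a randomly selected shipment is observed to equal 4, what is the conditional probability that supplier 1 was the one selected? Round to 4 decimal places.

Likelihoods P(X=4 | ·): 1: 0.0635746; 2: 0.0283641.
Posterior ∝ prior × likelihood. Numerator for 1: 0.43·0.0635746 = 0.0273371.
Normalizing constant: 0.43·0.0635746 + 0.57·0.0283641 = 0.0435046.
P(1 | observation) = 0.0273371 / 0.0435046 = 0.628372.

0.6284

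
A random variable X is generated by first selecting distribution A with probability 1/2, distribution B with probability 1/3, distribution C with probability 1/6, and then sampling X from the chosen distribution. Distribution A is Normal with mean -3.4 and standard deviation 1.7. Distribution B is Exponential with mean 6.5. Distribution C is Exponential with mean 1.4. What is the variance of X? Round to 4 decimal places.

35.5550

Per component, A: μ=-3.4, E[X²]=14.45; B: μ=6.5, E[X²]=84.5; C: μ=1.4, E[X²]=3.92.
E[X] = 0.5·-3.4 + 0.333333·6.5 + 0.166667·1.4 = 0.7.
E[X²] = 0.5·14.45 + 0.333333·84.5 + 0.166667·3.92 = 36.045.
Var(X) = E[X²] − (E[X])² = 36.045 − 0.49 = 35.555.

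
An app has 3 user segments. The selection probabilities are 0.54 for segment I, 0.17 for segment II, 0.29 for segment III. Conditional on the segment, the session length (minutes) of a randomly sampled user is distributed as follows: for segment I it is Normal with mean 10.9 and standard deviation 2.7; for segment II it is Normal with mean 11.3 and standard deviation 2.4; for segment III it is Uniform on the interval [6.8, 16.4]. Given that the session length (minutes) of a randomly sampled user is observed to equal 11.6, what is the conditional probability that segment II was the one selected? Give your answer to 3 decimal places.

Likelihoods f(11.6 | ·): I: 0.142873; II: 0.164932; III: 0.104167.
Posterior ∝ prior × likelihood. Numerator for II: 0.17·0.164932 = 0.0280385.
Normalizing constant: 0.54·0.142873 + 0.17·0.164932 + 0.29·0.104167 = 0.135398.
P(II | observation) = 0.0280385 / 0.135398 = 0.207082.

0.207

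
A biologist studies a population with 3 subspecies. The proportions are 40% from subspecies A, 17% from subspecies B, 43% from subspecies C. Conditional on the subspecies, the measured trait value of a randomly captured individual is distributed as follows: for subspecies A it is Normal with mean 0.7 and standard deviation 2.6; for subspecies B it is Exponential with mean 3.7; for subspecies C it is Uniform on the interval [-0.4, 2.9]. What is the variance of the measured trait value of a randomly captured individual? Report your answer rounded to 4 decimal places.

Per component, A: μ=0.7, E[X²]=7.25; B: μ=3.7, E[X²]=27.38; C: μ=1.25, E[X²]=2.47.
E[X] = 0.4·0.7 + 0.17·3.7 + 0.43·1.25 = 1.4465.
E[X²] = 0.4·7.25 + 0.17·27.38 + 0.43·2.47 = 8.6167.
Var(X) = E[X²] − (E[X])² = 8.6167 − 2.09236 = 6.52434.

6.5243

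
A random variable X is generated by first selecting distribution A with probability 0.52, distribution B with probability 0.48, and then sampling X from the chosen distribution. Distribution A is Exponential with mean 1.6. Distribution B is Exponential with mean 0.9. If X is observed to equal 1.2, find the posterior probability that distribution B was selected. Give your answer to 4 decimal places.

0.4780

Likelihoods f(1.2 | ·): A: 0.295229; B: 0.292886.
Posterior ∝ prior × likelihood. Numerator for B: 0.48·0.292886 = 0.140585.
Normalizing constant: 0.52·0.295229 + 0.48·0.292886 = 0.294104.
P(B | observation) = 0.140585 / 0.294104 = 0.478011.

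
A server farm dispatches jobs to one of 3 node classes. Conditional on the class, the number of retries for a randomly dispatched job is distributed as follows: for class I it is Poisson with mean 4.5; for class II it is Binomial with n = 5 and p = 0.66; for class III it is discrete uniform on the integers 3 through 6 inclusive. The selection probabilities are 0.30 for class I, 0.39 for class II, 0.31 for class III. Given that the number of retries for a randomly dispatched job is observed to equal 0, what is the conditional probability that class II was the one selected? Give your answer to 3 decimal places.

Likelihoods P(X=0 | ·): I: 0.011109; II: 0.00454354; III: 0.
Posterior ∝ prior × likelihood. Numerator for II: 0.39·0.00454354 = 0.00177198.
Normalizing constant: 0.3·0.011109 + 0.39·0.00454354 + 0.31·0 = 0.00510468.
P(II | observation) = 0.00177198 / 0.00510468 = 0.347129.

0.347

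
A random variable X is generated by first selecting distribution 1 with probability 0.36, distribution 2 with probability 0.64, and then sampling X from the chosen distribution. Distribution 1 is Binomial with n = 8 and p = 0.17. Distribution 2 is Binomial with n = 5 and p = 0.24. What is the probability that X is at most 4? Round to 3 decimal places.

Conditional on each component, P(X ≤ 4): 1: 0.99496; 2: 0.999204.
By total probability, P(X ≤ 4) = 0.36·0.99496 + 0.64·0.999204 = 0.997676.

0.998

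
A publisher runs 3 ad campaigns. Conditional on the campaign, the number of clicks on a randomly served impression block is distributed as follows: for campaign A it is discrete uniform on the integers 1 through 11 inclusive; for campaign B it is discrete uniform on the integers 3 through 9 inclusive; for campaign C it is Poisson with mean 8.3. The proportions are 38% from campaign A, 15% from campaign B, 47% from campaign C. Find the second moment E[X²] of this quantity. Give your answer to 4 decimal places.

For each component E[X²] = Var + (mean)², giving A: 46; B: 40; C: 77.19.
Overall E[X²] = 0.38·46 + 0.15·40 + 0.47·77.19 = 59.7593.

59.7593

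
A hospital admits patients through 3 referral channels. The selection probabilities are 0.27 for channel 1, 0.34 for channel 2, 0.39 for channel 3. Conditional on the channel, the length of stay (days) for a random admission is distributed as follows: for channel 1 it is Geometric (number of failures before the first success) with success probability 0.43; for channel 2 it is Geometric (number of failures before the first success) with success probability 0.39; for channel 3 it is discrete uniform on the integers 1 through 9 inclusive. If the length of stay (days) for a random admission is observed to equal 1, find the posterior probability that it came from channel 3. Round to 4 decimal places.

0.2276

Likelihoods P(X=1 | ·): 1: 0.2451; 2: 0.2379; 3: 0.111111.
Posterior ∝ prior × likelihood. Numerator for 3: 0.39·0.111111 = 0.0433333.
Normalizing constant: 0.27·0.2451 + 0.34·0.2379 + 0.39·0.111111 = 0.190396.
P(3 | observation) = 0.0433333 / 0.190396 = 0.227595.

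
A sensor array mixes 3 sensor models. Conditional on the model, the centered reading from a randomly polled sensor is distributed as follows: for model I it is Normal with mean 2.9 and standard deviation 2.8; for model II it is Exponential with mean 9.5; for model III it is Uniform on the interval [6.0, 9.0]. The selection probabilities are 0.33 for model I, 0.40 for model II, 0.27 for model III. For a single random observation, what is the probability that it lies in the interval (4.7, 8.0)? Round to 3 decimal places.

0.326

Conditional on each model, P(4.7 < X < 8.0): I: 0.225888; II: 0.178929; III: 0.666667.
By total probability, P(4.7 < X < 8.0) = 0.33·0.225888 + 0.4·0.178929 + 0.27·0.666667 = 0.326114.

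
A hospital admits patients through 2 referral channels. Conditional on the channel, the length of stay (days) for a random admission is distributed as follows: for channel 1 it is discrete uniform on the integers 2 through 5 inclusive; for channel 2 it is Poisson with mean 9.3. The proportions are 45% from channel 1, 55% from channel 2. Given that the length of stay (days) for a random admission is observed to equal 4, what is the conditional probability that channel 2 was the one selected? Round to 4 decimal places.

0.1223

Likelihoods P(X=4 | ·): 1: 0.25; 2: 0.0284959.
Posterior ∝ prior × likelihood. Numerator for 2: 0.55·0.0284959 = 0.0156727.
Normalizing constant: 0.45·0.25 + 0.55·0.0284959 = 0.128173.
P(2 | observation) = 0.0156727 / 0.128173 = 0.122278.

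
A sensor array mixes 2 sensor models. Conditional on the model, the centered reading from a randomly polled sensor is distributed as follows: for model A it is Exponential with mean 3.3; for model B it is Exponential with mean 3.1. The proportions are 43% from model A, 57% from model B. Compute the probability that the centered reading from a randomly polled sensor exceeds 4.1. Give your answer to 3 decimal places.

Conditional on each model, P(X > 4.1): A: 0.288684; B: 0.266447.
By total probability, P(X > 4.1) = 0.43·0.288684 + 0.57·0.266447 = 0.276009.

0.276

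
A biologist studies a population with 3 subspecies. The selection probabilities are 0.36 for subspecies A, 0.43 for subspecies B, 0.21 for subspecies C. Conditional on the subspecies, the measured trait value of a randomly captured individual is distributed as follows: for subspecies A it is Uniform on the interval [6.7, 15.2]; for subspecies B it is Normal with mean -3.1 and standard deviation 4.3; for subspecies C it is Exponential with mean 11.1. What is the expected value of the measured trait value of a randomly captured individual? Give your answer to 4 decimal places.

Component means — A: 10.95; B: -3.1; C: 11.1.
E[X] = 0.36·10.95 + 0.43·-3.1 + 0.21·11.1 = 4.94.

4.9400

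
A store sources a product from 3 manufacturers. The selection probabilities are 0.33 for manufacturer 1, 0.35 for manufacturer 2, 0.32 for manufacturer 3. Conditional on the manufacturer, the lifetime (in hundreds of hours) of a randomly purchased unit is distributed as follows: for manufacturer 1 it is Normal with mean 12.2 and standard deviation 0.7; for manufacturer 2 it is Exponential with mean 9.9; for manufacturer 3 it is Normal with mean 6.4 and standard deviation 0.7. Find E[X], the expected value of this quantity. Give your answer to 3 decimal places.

9.539

Component means — 1: 12.2; 2: 9.9; 3: 6.4.
E[X] = 0.33·12.2 + 0.35·9.9 + 0.32·6.4 = 9.539.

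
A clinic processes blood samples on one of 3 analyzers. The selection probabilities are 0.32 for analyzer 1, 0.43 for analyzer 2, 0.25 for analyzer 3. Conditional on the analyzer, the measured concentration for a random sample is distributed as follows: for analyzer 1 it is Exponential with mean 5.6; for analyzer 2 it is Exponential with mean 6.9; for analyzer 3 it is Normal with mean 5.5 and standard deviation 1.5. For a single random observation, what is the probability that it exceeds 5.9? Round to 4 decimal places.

Conditional on each analyzer, P(X > 5.9): 1: 0.34869; 2: 0.425252; 3: 0.394863.
By total probability, P(X > 5.9) = 0.32·0.34869 + 0.43·0.425252 + 0.25·0.394863 = 0.393155.

0.3932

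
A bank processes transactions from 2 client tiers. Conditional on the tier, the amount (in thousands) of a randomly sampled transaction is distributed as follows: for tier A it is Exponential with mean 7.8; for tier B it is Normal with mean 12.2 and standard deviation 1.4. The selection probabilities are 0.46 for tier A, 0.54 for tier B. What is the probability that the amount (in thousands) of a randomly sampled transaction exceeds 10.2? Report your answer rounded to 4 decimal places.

0.6231

Conditional on each tier, P(X > 10.2): A: 0.270443; B: 0.923436.
By total probability, P(X > 10.2) = 0.46·0.270443 + 0.54·0.923436 = 0.62306.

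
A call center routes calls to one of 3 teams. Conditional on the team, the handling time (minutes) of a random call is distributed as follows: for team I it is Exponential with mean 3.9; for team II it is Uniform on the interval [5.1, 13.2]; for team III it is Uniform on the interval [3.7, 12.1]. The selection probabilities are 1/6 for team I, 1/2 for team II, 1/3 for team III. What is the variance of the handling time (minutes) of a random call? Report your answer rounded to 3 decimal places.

Per component, I: μ=3.9, E[X²]=30.42; II: μ=9.15, E[X²]=89.19; III: μ=7.9, E[X²]=68.29.
E[X] = 0.166667·3.9 + 0.5·9.15 + 0.333333·7.9 = 7.85833.
E[X²] = 0.166667·30.42 + 0.5·89.19 + 0.333333·68.29 = 72.4283.
Var(X) = E[X²] − (E[X])² = 72.4283 − 61.7534 = 10.6749.

10.675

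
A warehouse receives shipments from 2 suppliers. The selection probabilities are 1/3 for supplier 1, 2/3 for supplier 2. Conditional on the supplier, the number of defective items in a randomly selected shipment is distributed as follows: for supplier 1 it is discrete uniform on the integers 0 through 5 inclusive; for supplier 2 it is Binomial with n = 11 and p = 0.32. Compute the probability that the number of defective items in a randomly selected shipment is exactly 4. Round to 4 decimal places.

Conditional on each supplier, P(X = 4): 1: 0.166667; 2: 0.232636.
By total probability, P(X = 4) = 0.333333·0.166667 + 0.666667·0.232636 = 0.210646.

0.2106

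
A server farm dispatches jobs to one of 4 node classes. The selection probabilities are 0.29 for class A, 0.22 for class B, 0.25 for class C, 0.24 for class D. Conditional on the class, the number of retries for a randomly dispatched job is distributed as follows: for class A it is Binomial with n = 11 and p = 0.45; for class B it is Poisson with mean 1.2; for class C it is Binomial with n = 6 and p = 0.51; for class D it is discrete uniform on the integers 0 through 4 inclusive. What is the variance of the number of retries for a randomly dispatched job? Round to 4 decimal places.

Per component, A: μ=4.95, E[X²]=27.225; B: μ=1.2, E[X²]=2.64; C: μ=3.06, E[X²]=10.863; D: μ=2, E[X²]=6.
E[X] = 0.29·4.95 + 0.22·1.2 + 0.25·3.06 + 0.24·2 = 2.9445.
E[X²] = 0.29·27.225 + 0.22·2.64 + 0.25·10.863 + 0.24·6 = 12.6318.
Var(X) = E[X²] − (E[X])² = 12.6318 − 8.67008 = 3.96172.

3.9617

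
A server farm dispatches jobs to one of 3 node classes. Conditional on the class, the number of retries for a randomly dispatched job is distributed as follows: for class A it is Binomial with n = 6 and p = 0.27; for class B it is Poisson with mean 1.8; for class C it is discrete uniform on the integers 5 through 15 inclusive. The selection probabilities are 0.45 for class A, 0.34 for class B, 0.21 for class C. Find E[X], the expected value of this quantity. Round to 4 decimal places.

3.4410

Component means — A: 1.62; B: 1.8; C: 10.
E[X] = 0.45·1.62 + 0.34·1.8 + 0.21·10 = 3.441.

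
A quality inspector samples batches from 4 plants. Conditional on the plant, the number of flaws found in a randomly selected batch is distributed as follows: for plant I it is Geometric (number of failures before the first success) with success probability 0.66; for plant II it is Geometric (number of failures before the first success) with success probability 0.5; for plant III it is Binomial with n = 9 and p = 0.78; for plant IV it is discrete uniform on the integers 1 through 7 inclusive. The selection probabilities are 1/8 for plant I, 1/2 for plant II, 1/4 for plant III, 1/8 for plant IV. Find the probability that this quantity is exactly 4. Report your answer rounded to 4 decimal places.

Conditional on each plant, P(X = 4): I: 0.00881982; II: 0.03125; III: 0.024036; IV: 0.142857.
By total probability, P(X = 4) = 0.125·0.00881982 + 0.5·0.03125 + 0.25·0.024036 + 0.125·0.142857 = 0.0405936.

0.0406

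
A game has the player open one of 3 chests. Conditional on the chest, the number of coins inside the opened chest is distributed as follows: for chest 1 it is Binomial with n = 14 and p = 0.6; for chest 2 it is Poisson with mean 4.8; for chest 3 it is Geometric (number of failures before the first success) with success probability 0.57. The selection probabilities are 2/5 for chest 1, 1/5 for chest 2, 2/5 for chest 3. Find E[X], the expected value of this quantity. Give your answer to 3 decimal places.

Component means — 1: 8.4; 2: 4.8; 3: 0.754386.
E[X] = 0.4·8.4 + 0.2·4.8 + 0.4·0.754386 = 4.62175.

4.622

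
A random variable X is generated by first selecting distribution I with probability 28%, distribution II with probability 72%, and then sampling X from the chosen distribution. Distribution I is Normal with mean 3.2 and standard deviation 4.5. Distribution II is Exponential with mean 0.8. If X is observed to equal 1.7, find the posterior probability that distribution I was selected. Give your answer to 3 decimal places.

Likelihoods f(1.7 | ·): I: 0.0838629; II: 0.149291.
Posterior ∝ prior × likelihood. Numerator for I: 0.28·0.0838629 = 0.0234816.
Normalizing constant: 0.28·0.0838629 + 0.72·0.149291 = 0.130971.
P(I | observation) = 0.0234816 / 0.130971 = 0.179288.

0.179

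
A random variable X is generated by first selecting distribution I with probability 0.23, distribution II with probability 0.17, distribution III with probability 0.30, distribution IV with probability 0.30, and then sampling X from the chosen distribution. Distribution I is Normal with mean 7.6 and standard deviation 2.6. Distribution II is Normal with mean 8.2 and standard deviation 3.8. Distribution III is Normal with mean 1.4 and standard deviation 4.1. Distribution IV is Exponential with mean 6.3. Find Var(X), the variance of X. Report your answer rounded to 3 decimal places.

Per component, I: μ=7.6, E[X²]=64.52; II: μ=8.2, E[X²]=81.68; III: μ=1.4, E[X²]=18.77; IV: μ=6.3, E[X²]=79.38.
E[X] = 0.23·7.6 + 0.17·8.2 + 0.3·1.4 + 0.3·6.3 = 5.452.
E[X²] = 0.23·64.52 + 0.17·81.68 + 0.3·18.77 + 0.3·79.38 = 58.1702.
Var(X) = E[X²] − (E[X])² = 58.1702 − 29.7243 = 28.4459.

28.446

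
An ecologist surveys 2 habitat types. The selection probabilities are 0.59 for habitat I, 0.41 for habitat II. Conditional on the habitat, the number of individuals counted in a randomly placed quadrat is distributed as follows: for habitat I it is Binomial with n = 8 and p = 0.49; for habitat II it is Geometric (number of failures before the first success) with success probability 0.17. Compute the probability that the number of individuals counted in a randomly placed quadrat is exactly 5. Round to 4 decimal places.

Conditional on each habitat, P(X = 5): I: 0.209835; II: 0.0669637.
By total probability, P(X = 5) = 0.59·0.209835 + 0.41·0.0669637 = 0.151258.

0.1513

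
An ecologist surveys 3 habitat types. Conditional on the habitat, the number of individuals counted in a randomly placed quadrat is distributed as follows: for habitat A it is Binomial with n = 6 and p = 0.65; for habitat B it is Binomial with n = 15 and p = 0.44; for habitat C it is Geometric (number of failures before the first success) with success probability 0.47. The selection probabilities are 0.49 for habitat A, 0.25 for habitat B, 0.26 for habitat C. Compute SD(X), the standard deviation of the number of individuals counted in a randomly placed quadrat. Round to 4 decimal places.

2.4567

Per component, A: μ=3.9, E[X²]=16.575; B: μ=6.6, E[X²]=47.256; C: μ=1.12766, E[X²]=3.67089.
E[X] = 0.49·3.9 + 0.25·6.6 + 0.26·1.12766 = 3.85419.
E[X²] = 0.49·16.575 + 0.25·47.256 + 0.26·3.67089 = 20.8902.
Var(X) = E[X²] − (E[X])² = 20.8902 − 14.8548 = 6.03539.
SD(X) = √6.03539 = 2.4567.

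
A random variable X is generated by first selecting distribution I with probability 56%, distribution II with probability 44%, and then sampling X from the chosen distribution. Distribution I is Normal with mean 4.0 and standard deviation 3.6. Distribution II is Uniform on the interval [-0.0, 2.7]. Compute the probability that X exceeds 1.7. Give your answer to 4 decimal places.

Conditional on each component, P(X > 1.7): I: 0.738552; II: 0.37037.
By total probability, P(X > 1.7) = 0.56·0.738552 + 0.44·0.37037 = 0.576552.

0.5766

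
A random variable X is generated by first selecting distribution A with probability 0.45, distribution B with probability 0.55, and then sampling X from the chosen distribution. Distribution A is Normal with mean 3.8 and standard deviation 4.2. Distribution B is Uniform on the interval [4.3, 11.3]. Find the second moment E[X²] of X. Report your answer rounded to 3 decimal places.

50.144

For each component E[X²] = Var + (mean)², giving A: 32.08; B: 64.9233.
Overall E[X²] = 0.45·32.08 + 0.55·64.9233 = 50.1438.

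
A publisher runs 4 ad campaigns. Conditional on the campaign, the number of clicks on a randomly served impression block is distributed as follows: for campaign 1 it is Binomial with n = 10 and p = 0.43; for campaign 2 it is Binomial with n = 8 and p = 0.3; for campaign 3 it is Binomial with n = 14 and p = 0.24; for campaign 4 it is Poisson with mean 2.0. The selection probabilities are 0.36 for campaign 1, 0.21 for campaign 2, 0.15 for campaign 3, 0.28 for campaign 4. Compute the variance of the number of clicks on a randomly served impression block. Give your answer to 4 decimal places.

3.1482

Per component, 1: μ=4.3, E[X²]=20.941; 2: μ=2.4, E[X²]=7.44; 3: μ=3.36, E[X²]=13.8432; 4: μ=2, E[X²]=6.
E[X] = 0.36·4.3 + 0.21·2.4 + 0.15·3.36 + 0.28·2 = 3.116.
E[X²] = 0.36·20.941 + 0.21·7.44 + 0.15·13.8432 + 0.28·6 = 12.8576.
Var(X) = E[X²] − (E[X])² = 12.8576 − 9.70946 = 3.14818.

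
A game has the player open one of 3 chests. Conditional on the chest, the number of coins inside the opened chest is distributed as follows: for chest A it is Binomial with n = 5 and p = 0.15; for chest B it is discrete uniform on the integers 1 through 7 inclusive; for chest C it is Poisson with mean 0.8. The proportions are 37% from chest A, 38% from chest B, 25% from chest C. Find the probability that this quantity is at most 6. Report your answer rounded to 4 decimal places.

0.9457

Conditional on each chest, P(X ≤ 6): A: 1; B: 0.857143; C: 0.999979.
By total probability, P(X ≤ 6) = 0.37·1 + 0.38·0.857143 + 0.25·0.999979 = 0.945709.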